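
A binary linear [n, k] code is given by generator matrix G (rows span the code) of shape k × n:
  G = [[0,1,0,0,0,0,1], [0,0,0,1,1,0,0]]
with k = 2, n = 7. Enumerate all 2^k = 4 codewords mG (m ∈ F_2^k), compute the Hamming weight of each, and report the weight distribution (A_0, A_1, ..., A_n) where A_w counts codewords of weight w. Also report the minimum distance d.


Weight distribution: A_0 = 1, A_2 = 2, A_4 = 1. Minimum distance d = 2.

Enumerate all 2^2 = 4 messages m ∈ F_2^2.
For each, compute codeword c = mG in F_2^7, then tally its weight.
  m = 00 → c = 0000000, weight = 0.
  m = 10 → c = 0100001, weight = 2.
  m = 01 → c = 0001100, weight = 2.
  m = 11 → c = 0101101, weight = 4.
Tally weights:
  weight 0: 1 codewords.
  weight 2: 2 codewords.
  weight 4: 1 codewords.
Minimum distance d = smallest w > 0 with A_w > 0 = 2.
Sanity: Σ A_w = 4 = 2^2 = 4 ✓.


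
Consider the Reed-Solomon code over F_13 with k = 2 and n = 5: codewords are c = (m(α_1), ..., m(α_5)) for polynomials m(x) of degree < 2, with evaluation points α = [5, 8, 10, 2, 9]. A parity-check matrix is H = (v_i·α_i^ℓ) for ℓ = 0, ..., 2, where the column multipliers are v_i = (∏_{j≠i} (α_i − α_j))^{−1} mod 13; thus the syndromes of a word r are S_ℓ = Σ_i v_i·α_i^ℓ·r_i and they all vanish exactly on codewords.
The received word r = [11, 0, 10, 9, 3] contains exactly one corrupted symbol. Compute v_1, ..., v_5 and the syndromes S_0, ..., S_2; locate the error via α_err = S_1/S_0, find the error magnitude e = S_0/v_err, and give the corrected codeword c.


S = (1, 9, 3), error at position 5, error magnitude e = 11, c = [11, 0, 10, 9, 5].

Step 1: column multipliers v_i = (∏_{j≠i}(α_i − α_j))^{−1} mod 13.
  i = 1 (α = 5): (5−8)(5−10)(5−2)(5−9) = (−3)·(−5)·3·(−4) = −180 ≡ 2, so v_1 = 2^{−1} = 7 (mod 13).
  i = 2 (α = 8): (8−5)(8−10)(8−2)(8−9) = 3·(−2)·6·(−1) = 36 ≡ 10, so v_2 = 10^{−1} = 4 (mod 13).
  i = 3 (α = 10): (10−5)(10−8)(10−2)(10−9) = 5·2·8·1 = 80 ≡ 2, so v_3 = 2^{−1} = 7 (mod 13).
  i = 4 (α = 2): (2−5)(2−8)(2−10)(2−9) = (−3)·(−6)·(−8)·(−7) = 1008 ≡ 7, so v_4 = 7^{−1} = 2 (mod 13).
  i = 5 (α = 9): (9−5)(9−8)(9−10)(9−2) = 4·1·(−1)·7 = −28 ≡ 11, so v_5 = 11^{−1} = 6 (mod 13).
  v = [7, 4, 7, 2, 6].
Step 2: syndromes of r = [11, 0, 10, 9, 3] (all sums mod 13).
  S_0 = Σ v_i r_i = 7·11 + 4·0 + 7·10 + 2·9 + 6·3 = 183 ≡ 1.
  S_1 = Σ v_i α_i r_i = 7·5·11 + 4·8·0 + 7·10·10 + 2·2·9 + 6·9·3 = 1283 ≡ 9.
  α_i^2 mod 13 = [12, 12, 9, 4, 3].
  S_2 = Σ v_i α_i^2 r_i = 7·12·11 + 4·12·0 + 7·9·10 + 2·4·9 + 6·3·3 = 1680 ≡ 3.
  S = (1, 9, 3) ≠ 0, so r is not a codeword (an error is present).
Step 3: locate the error. For a single error e at position i, S_ℓ = v_i·e·α_i^ℓ, so α_err = S_1/S_0.
  S_0^{−1} = 1^{−1} = 1 (mod 13), so α_err = 9·1 = 9 ≡ 9 = α_5. Error position i = 5.
  Consistency check: S_2/S_1 = 3·3 = 9 ≡ 9 = α_err ✓ (single-error assumption holds).
Step 4: error magnitude e = S_0/v_5 = S_0·∏_{j≠5}(α_5 − α_j) = 1·11 = 11 ≡ 11 (mod 13).
Step 5: correct position 5: c_5 = r_5 − e = 3 − 11 ≡ 5 (mod 13). Hence c = [11, 0, 10, 9, 5].
  Check: interpolating c through the α_i gives m(x) = 12 + 5·x (degree < 2) with m(α_i) = c_i for every i, so c is indeed a codeword.


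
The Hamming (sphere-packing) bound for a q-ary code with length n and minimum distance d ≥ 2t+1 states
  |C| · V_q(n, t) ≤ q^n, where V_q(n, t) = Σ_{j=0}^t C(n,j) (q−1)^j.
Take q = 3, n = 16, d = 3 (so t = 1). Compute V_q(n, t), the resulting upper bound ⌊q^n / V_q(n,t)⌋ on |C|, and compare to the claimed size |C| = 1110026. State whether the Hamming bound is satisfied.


V_q(n, t) = 33, q^n = 43046721, Hamming bound = 1304446, |C| = 1110026 ≤ bound (satisfied).

Step 1: Compute V_q(n, t) = Σ_{j=0}^1 C(n, j) (q−1)^j.
  j = 0: C(16,0)·(2)^0 = 1·1 = 1.
  j = 1: C(16,1)·(2)^1 = 16·2 = 32.
  V_q(n, t) = 1 + 32 = 33.
Step 2: q^n = 3^16 = 43046721.
Step 3: Hamming bound ⌊q^n / V_q(n,t)⌋ = ⌊43046721/33⌋ = 1304446.
Step 4: Compare |C| = 1110026 to 1304446: satisfied.
The claimed |C| lies below the Hamming bound.


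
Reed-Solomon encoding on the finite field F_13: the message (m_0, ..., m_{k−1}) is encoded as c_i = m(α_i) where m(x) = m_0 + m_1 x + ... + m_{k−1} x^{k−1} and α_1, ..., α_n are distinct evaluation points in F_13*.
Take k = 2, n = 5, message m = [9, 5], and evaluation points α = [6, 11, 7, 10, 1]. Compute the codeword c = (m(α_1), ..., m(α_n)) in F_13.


c = [0, 12, 5, 7, 1]

Message polynomial: m(x) = 9 + 5·x (mod 13).
For each evaluation point α_i, compute m(α_i) mod 13:
  α_1 = 6: Horner steps 5 → 0, so m(6) = 0.
  α_2 = 11: Horner steps 5 → 12, so m(11) = 12.
  α_3 = 7: Horner steps 5 → 5, so m(7) = 5.
  α_4 = 10: Horner steps 5 → 7, so m(10) = 7.
  α_5 = 1: Horner steps 5 → 1, so m(1) = 1.
Codeword c = [0, 12, 5, 7, 1] ∈ F_13^5.


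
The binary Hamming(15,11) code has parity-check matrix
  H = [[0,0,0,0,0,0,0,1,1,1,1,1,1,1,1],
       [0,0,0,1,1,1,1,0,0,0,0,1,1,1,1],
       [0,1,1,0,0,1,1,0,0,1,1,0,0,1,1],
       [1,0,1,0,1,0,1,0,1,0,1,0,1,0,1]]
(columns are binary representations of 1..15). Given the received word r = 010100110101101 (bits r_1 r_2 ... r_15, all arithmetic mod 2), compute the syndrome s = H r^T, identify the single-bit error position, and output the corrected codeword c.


s = (1, 1, 0, 1)^T, error position = 13, corrected codeword c = 010100110101001

Compute s = H r^T mod 2 one row at a time:
  s_1 = 1 + 0 + 1 + 0 + 1 + 1 + 0 + 1 = 5 ≡ 1 (mod 2).
  s_2 = 1 + 0 + 0 + 1 + 1 + 1 + 0 + 1 = 5 ≡ 1 (mod 2).
  s_3 = 1 + 0 + 0 + 1 + 1 + 0 + 0 + 1 = 4 ≡ 0 (mod 2).
  s_4 = 0 + 0 + 0 + 1 + 0 + 0 + 1 + 1 = 3 ≡ 1 (mod 2).
s = (1, 1, 0, 1)^T — this equals column 13 of H (binary 1101), so error is at position 13.
Correct: flip bit 13 of r = 010100110101101 to get c = 010100110101001.


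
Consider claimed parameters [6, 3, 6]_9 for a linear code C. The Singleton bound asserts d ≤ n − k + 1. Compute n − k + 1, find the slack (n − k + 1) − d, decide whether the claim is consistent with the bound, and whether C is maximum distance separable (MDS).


Singleton RHS = n − k + 1 = 4, slack = -2, bound violated (no such code; not MDS).

Singleton bound: d ≤ n − k + 1.
Here n = 6, k = 3, so n − k + 1 = 4.
Given d = 6, check d ≤ 4: NO.
Slack = (n − k + 1) − d = -2.
The slack is negative: d = 6 exceeds n − k + 1 = 4 by 2, so the Singleton bound is violated and no linear [6, 3, 6]_9 code can exist. In particular it is not MDS (MDS requires d = n − k + 1 exactly).
Description: the claimed parameters are [6, 3, 6]_9; such a code would be impossible (violates the Singleton bound).


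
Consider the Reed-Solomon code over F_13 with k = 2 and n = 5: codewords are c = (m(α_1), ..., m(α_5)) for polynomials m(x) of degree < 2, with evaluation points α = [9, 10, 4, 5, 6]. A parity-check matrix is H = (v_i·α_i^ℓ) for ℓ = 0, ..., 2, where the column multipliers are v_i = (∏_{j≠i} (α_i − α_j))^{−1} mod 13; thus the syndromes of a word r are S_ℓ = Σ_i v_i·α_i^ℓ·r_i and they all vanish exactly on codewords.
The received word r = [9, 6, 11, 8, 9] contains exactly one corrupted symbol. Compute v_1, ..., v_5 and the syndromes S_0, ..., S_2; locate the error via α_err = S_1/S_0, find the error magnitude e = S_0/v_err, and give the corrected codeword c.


S = (11, 1, 6), error at position 5, error magnitude e = 4, c = [9, 6, 11, 8, 5].

Step 1: column multipliers v_i = (∏_{j≠i}(α_i − α_j))^{−1} mod 13.
  i = 1 (α = 9): (9−10)(9−4)(9−5)(9−6) = (−1)·5·4·3 = −60 ≡ 5, so v_1 = 5^{−1} = 8 (mod 13).
  i = 2 (α = 10): (10−9)(10−4)(10−5)(10−6) = 1·6·5·4 = 120 ≡ 3, so v_2 = 3^{−1} = 9 (mod 13).
  i = 3 (α = 4): (4−9)(4−10)(4−5)(4−6) = (−5)·(−6)·(−1)·(−2) = 60 ≡ 8, so v_3 = 8^{−1} = 5 (mod 13).
  i = 4 (α = 5): (5−9)(5−10)(5−4)(5−6) = (−4)·(−5)·1·(−1) = −20 ≡ 6, so v_4 = 6^{−1} = 11 (mod 13).
  i = 5 (α = 6): (6−9)(6−10)(6−4)(6−5) = (−3)·(−4)·2·1 = 24 ≡ 11, so v_5 = 11^{−1} = 6 (mod 13).
  v = [8, 9, 5, 11, 6].
Step 2: syndromes of r = [9, 6, 11, 8, 9] (all sums mod 13).
  S_0 = Σ v_i r_i = 8·9 + 9·6 + 5·11 + 11·8 + 6·9 = 323 ≡ 11.
  S_1 = Σ v_i α_i r_i = 8·9·9 + 9·10·6 + 5·4·11 + 11·5·8 + 6·6·9 = 2172 ≡ 1.
  α_i^2 mod 13 = [3, 9, 3, 12, 10].
  S_2 = Σ v_i α_i^2 r_i = 8·3·9 + 9·9·6 + 5·3·11 + 11·12·8 + 6·10·9 = 2463 ≡ 6.
  S = (11, 1, 6) ≠ 0, so r is not a codeword (an error is present).
Step 3: locate the error. For a single error e at position i, S_ℓ = v_i·e·α_i^ℓ, so α_err = S_1/S_0.
  S_0^{−1} = 11^{−1} = 6 (mod 13), so α_err = 1·6 = 6 ≡ 6 = α_5. Error position i = 5.
  Consistency check: S_2/S_1 = 6·1 = 6 ≡ 6 = α_err ✓ (single-error assumption holds).
Step 4: error magnitude e = S_0/v_5 = S_0·∏_{j≠5}(α_5 − α_j) = 11·11 = 121 ≡ 4 (mod 13).
Step 5: correct position 5: c_5 = r_5 − e = 9 − 4 ≡ 5 (mod 13). Hence c = [9, 6, 11, 8, 5].
  Check: interpolating c through the α_i gives m(x) = 10 + 10·x (degree < 2) with m(α_i) = c_i for every i, so c is indeed a codeword.


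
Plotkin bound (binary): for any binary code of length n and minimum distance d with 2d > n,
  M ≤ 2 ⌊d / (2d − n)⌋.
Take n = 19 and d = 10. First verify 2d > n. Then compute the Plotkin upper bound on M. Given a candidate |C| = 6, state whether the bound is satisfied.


Plotkin bound M ≤ 20; given |C| = 6 ≤ bound (satisfied).

Check applicability: 2d = 20, n = 19.
2d − n = 1 > 0, so Plotkin applies.
Compute d/(2d−n) = 10/1 ≈ 10.0000.
⌊d/(2d−n)⌋ = 10.
Plotkin bound: M ≤ 2·10 = 20.
Given |C| = 6, check: satisfied.
This |C| is below the Plotkin bound.


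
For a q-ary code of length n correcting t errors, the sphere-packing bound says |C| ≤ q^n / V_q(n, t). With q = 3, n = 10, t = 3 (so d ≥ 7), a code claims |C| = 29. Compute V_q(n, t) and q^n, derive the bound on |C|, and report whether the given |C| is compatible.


V_q(n, t) = 1161, q^n = 59049, Hamming bound = 50, |C| = 29 ≤ bound (satisfied).

Step 1: Compute V_q(n, t) = Σ_{j=0}^3 C(n, j) (q−1)^j.
  j = 0: C(10,0)·(2)^0 = 1·1 = 1.
  j = 1: C(10,1)·(2)^1 = 10·2 = 20.
  j = 2: C(10,2)·(2)^2 = 45·4 = 180.
  j = 3: C(10,3)·(2)^3 = 120·8 = 960.
  V_q(n, t) = 1 + 20 + 180 + 960 = 1161.
Step 2: q^n = 3^10 = 59049.
Step 3: Hamming bound ⌊q^n / V_q(n,t)⌋ = ⌊59049/1161⌋ = 50.
Step 4: Compare |C| = 29 to 50: satisfied.
The claimed |C| lies below the Hamming bound.


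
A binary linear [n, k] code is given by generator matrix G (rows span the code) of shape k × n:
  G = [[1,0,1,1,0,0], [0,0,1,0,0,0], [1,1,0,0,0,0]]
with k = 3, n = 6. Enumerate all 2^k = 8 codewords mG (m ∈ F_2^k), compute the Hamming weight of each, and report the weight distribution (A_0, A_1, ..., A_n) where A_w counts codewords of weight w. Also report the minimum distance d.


Weight distribution: A_0 = 1, A_1 = 1, A_2 = 3, A_3 = 3. Minimum distance d = 1.

Enumerate all 2^3 = 8 messages m ∈ F_2^3.
For each, compute codeword c = mG in F_2^6, then tally its weight.
  m = 000 → c = 000000, weight = 0.
  m = 100 → c = 101100, weight = 3.
  m = 010 → c = 001000, weight = 1.
  m = 110 → c = 100100, weight = 2.
  m = 001 → c = 110000, weight = 2.
  m = 101 → c = 011100, weight = 3.
  m = 011 → c = 111000, weight = 3.
  m = 111 → c = 010100, weight = 2.
Tally weights:
  weight 0: 1 codewords.
  weight 1: 1 codewords.
  weight 2: 3 codewords.
  weight 3: 3 codewords.
Minimum distance d = smallest w > 0 with A_w > 0 = 1.
Sanity: Σ A_w = 8 = 2^3 = 8 ✓.


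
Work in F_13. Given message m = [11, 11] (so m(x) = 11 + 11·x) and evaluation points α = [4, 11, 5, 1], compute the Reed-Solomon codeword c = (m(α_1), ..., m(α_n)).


c = [3, 2, 1, 9]

Message polynomial: m(x) = 11 + 11·x (mod 13).
For each evaluation point α_i, compute m(α_i) mod 13:
  α_1 = 4: Horner steps 11 → 3, so m(4) = 3.
  α_2 = 11: Horner steps 11 → 2, so m(11) = 2.
  α_3 = 5: Horner steps 11 → 1, so m(5) = 1.
  α_4 = 1: Horner steps 11 → 9, so m(1) = 9.
Codeword c = [3, 2, 1, 9] ∈ F_13^4.


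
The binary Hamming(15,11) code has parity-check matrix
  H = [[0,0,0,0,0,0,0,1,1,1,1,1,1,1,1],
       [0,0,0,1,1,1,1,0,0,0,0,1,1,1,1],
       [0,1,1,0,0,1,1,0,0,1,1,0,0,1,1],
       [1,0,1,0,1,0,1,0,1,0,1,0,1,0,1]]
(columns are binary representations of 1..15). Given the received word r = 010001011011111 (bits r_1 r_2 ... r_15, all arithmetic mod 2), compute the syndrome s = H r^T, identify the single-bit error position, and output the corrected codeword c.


s = (1, 1, 1, 0)^T, error position = 14, corrected codeword c = 010001011011101

Compute s = H r^T mod 2 one row at a time:
  s_1 = 1 + 1 + 0 + 1 + 1 + 1 + 1 + 1 = 7 ≡ 1 (mod 2).
  s_2 = 0 + 0 + 1 + 0 + 1 + 1 + 1 + 1 = 5 ≡ 1 (mod 2).
  s_3 = 1 + 0 + 1 + 0 + 0 + 1 + 1 + 1 = 5 ≡ 1 (mod 2).
  s_4 = 0 + 0 + 0 + 0 + 1 + 1 + 1 + 1 = 4 ≡ 0 (mod 2).
s = (1, 1, 1, 0)^T — this equals column 14 of H (binary 1110), so error is at position 14.
Correct: flip bit 14 of r = 010001011011111 to get c = 010001011011101.


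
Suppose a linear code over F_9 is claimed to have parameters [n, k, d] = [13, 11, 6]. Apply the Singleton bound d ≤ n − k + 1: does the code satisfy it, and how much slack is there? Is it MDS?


Singleton RHS = n − k + 1 = 3, slack = -3, bound violated (no such code; not MDS).

Singleton bound: d ≤ n − k + 1.
Here n = 13, k = 11, so n − k + 1 = 3.
Given d = 6, check d ≤ 3: NO.
Slack = (n − k + 1) − d = -3.
The slack is negative: d = 6 exceeds n − k + 1 = 3 by 3, so the Singleton bound is violated and no linear [13, 11, 6]_9 code can exist. In particular it is not MDS (MDS requires d = n − k + 1 exactly).
Description: the claimed parameters are [13, 11, 6]_9; such a code would be impossible (violates the Singleton bound).


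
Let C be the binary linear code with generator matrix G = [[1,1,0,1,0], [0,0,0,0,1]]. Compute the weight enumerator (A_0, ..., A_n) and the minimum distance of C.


Weight distribution: A_0 = 1, A_1 = 1, A_3 = 1, A_4 = 1. Minimum distance d = 1.

Enumerate all 2^2 = 4 messages m ∈ F_2^2.
For each, compute codeword c = mG in F_2^5, then tally its weight.
  m = 00 → c = 00000, weight = 0.
  m = 10 → c = 11010, weight = 3.
  m = 01 → c = 00001, weight = 1.
  m = 11 → c = 11011, weight = 4.
Tally weights:
  weight 0: 1 codewords.
  weight 1: 1 codewords.
  weight 3: 1 codewords.
  weight 4: 1 codewords.
Minimum distance d = smallest w > 0 with A_w > 0 = 1.
Sanity: Σ A_w = 4 = 2^2 = 4 ✓.


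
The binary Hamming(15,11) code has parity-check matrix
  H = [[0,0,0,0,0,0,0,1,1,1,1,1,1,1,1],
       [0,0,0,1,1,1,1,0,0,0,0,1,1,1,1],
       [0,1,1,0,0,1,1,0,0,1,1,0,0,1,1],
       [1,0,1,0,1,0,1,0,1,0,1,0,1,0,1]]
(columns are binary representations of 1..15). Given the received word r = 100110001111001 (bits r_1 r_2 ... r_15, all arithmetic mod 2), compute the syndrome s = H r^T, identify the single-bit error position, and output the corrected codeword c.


s = (1, 0, 1, 1)^T, error position = 11, corrected codeword c = 100110001101001

Compute s = H r^T mod 2 one row at a time:
  s_1 = 0 + 1 + 1 + 1 + 1 + 0 + 0 + 1 = 5 ≡ 1 (mod 2).
  s_2 = 1 + 1 + 0 + 0 + 1 + 0 + 0 + 1 = 4 ≡ 0 (mod 2).
  s_3 = 0 + 0 + 0 + 0 + 1 + 1 + 0 + 1 = 3 ≡ 1 (mod 2).
  s_4 = 1 + 0 + 1 + 0 + 1 + 1 + 0 + 1 = 5 ≡ 1 (mod 2).
s = (1, 0, 1, 1)^T — this equals column 11 of H (binary 1011), so error is at position 11.
Correct: flip bit 11 of r = 100110001111001 to get c = 100110001101001.


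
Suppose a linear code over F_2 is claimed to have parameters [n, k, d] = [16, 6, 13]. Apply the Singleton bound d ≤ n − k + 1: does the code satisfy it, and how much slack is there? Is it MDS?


Singleton RHS = n − k + 1 = 11, slack = -2, bound violated (no such code; not MDS).

Singleton bound: d ≤ n − k + 1.
Here n = 16, k = 6, so n − k + 1 = 11.
Given d = 13, check d ≤ 11: NO.
Slack = (n − k + 1) − d = -2.
The slack is negative: d = 13 exceeds n − k + 1 = 11 by 2, so the Singleton bound is violated and no linear [16, 6, 13]_2 code can exist. In particular it is not MDS (MDS requires d = n − k + 1 exactly).
Description: the claimed parameters are [16, 6, 13]_2; such a code would be impossible (violates the Singleton bound).


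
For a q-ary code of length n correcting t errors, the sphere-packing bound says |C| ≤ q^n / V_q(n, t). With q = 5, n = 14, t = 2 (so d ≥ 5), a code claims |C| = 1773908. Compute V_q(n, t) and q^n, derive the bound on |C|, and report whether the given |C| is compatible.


V_q(n, t) = 1513, q^n = 6103515625, Hamming bound = 4034048, |C| = 1773908 ≤ bound (satisfied).

Step 1: Compute V_q(n, t) = Σ_{j=0}^2 C(n, j) (q−1)^j.
  j = 0: C(14,0)·(4)^0 = 1·1 = 1.
  j = 1: C(14,1)·(4)^1 = 14·4 = 56.
  j = 2: C(14,2)·(4)^2 = 91·16 = 1456.
  V_q(n, t) = 1 + 56 + 1456 = 1513.
Step 2: q^n = 5^14 = 6103515625.
Step 3: Hamming bound ⌊q^n / V_q(n,t)⌋ = ⌊6103515625/1513⌋ = 4034048.
Step 4: Compare |C| = 1773908 to 4034048: satisfied.
The claimed |C| lies below the Hamming bound.


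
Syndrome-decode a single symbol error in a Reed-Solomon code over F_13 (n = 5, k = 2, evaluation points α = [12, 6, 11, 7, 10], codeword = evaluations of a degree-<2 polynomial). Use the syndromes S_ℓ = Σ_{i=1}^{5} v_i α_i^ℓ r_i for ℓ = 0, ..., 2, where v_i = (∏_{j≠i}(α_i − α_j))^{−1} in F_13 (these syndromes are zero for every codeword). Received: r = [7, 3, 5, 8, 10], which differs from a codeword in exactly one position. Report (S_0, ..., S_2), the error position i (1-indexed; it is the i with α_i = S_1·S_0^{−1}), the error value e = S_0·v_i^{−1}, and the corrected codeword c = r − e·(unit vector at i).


S = (7, 12, 2), error at position 3, error magnitude e = 3, c = [7, 3, 2, 8, 10].

Step 1: column multipliers v_i = (∏_{j≠i}(α_i − α_j))^{−1} mod 13.
  i = 1 (α = 12): (12−6)(12−11)(12−7)(12−10) = 6·1·5·2 = 60 ≡ 8, so v_1 = 8^{−1} = 5 (mod 13).
  i = 2 (α = 6): (6−12)(6−11)(6−7)(6−10) = (−6)·(−5)·(−1)·(−4) = 120 ≡ 3, so v_2 = 3^{−1} = 9 (mod 13).
  i = 3 (α = 11): (11−12)(11−6)(11−7)(11−10) = (−1)·5·4·1 = −20 ≡ 6, so v_3 = 6^{−1} = 11 (mod 13).
  i = 4 (α = 7): (7−12)(7−6)(7−11)(7−10) = (−5)·1·(−4)·(−3) = −60 ≡ 5, so v_4 = 5^{−1} = 8 (mod 13).
  i = 5 (α = 10): (10−12)(10−6)(10−11)(10−7) = (−2)·4·(−1)·3 = 24 ≡ 11, so v_5 = 11^{−1} = 6 (mod 13).
  v = [5, 9, 11, 8, 6].
Step 2: syndromes of r = [7, 3, 5, 8, 10] (all sums mod 13).
  S_0 = Σ v_i r_i = 5·7 + 9·3 + 11·5 + 8·8 + 6·10 = 241 ≡ 7.
  S_1 = Σ v_i α_i r_i = 5·12·7 + 9·6·3 + 11·11·5 + 8·7·8 + 6·10·10 = 2235 ≡ 12.
  α_i^2 mod 13 = [1, 10, 4, 10, 9].
  S_2 = Σ v_i α_i^2 r_i = 5·1·7 + 9·10·3 + 11·4·5 + 8·10·8 + 6·9·10 = 1705 ≡ 2.
  S = (7, 12, 2) ≠ 0, so r is not a codeword (an error is present).
Step 3: locate the error. For a single error e at position i, S_ℓ = v_i·e·α_i^ℓ, so α_err = S_1/S_0.
  S_0^{−1} = 7^{−1} = 2 (mod 13), so α_err = 12·2 = 24 ≡ 11 = α_3. Error position i = 3.
  Consistency check: S_2/S_1 = 2·12 = 24 ≡ 11 = α_err ✓ (single-error assumption holds).
Step 4: error magnitude e = S_0/v_3 = S_0·∏_{j≠3}(α_3 − α_j) = 7·6 = 42 ≡ 3 (mod 13).
Step 5: correct position 3: c_3 = r_3 − e = 5 − 3 ≡ 2 (mod 13). Hence c = [7, 3, 2, 8, 10].
  Check: interpolating c through the α_i gives m(x) = 12 + 5·x (degree < 2) with m(α_i) = c_i for every i, so c is indeed a codeword.


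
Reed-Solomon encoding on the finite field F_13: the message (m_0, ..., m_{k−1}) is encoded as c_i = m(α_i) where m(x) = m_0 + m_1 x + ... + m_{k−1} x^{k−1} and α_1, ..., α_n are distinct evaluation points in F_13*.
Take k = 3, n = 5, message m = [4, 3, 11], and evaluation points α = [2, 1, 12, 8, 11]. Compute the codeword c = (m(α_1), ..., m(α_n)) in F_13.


c = [2, 5, 12, 4, 3]

Message polynomial: m(x) = 4 + 3·x + 11·x^2 (mod 13).
For each evaluation point α_i, compute m(α_i) mod 13:
  α_1 = 2: Horner steps 11 → 12 → 2, so m(2) = 2.
  α_2 = 1: Horner steps 11 → 1 → 5, so m(1) = 5.
  α_3 = 12: Horner steps 11 → 5 → 12, so m(12) = 12.
  α_4 = 8: Horner steps 11 → 0 → 4, so m(8) = 4.
  α_5 = 11: Horner steps 11 → 7 → 3, so m(11) = 3.
Codeword c = [2, 5, 12, 4, 3] ∈ F_13^5.


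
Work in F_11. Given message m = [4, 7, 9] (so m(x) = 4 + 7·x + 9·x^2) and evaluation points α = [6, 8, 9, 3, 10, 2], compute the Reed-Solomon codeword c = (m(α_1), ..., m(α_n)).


c = [7, 9, 4, 7, 6, 10]

Message polynomial: m(x) = 4 + 7·x + 9·x^2 (mod 11).
For each evaluation point α_i, compute m(α_i) mod 11:
  α_1 = 6: Horner steps 9 → 6 → 7, so m(6) = 7.
  α_2 = 8: Horner steps 9 → 2 → 9, so m(8) = 9.
  α_3 = 9: Horner steps 9 → 0 → 4, so m(9) = 4.
  α_4 = 3: Horner steps 9 → 1 → 7, so m(3) = 7.
  α_5 = 10: Horner steps 9 → 9 → 6, so m(10) = 6.
  α_6 = 2: Horner steps 9 → 3 → 10, so m(2) = 10.
Codeword c = [7, 9, 4, 7, 6, 10] ∈ F_11^6.


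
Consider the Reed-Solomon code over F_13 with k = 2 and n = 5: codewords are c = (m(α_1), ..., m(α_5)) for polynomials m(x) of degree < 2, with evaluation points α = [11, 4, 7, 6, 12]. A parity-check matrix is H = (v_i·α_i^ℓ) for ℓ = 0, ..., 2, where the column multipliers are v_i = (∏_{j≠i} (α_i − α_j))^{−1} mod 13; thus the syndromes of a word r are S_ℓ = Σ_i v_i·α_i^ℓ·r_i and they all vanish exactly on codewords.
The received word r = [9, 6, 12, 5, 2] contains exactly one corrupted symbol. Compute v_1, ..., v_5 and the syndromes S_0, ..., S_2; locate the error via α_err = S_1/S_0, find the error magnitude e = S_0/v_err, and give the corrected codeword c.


S = (5, 9, 11), error at position 3, error magnitude e = 1, c = [9, 6, 11, 5, 2].

Step 1: column multipliers v_i = (∏_{j≠i}(α_i − α_j))^{−1} mod 13.
  i = 1 (α = 11): (11−4)(11−7)(11−6)(11−12) = 7·4·5·(−1) = −140 ≡ 3, so v_1 = 3^{−1} = 9 (mod 13).
  i = 2 (α = 4): (4−11)(4−7)(4−6)(4−12) = (−7)·(−3)·(−2)·(−8) = 336 ≡ 11, so v_2 = 11^{−1} = 6 (mod 13).
  i = 3 (α = 7): (7−11)(7−4)(7−6)(7−12) = (−4)·3·1·(−5) = 60 ≡ 8, so v_3 = 8^{−1} = 5 (mod 13).
  i = 4 (α = 6): (6−11)(6−4)(6−7)(6−12) = (−5)·2·(−1)·(−6) = −60 ≡ 5, so v_4 = 5^{−1} = 8 (mod 13).
  i = 5 (α = 12): (12−11)(12−4)(12−7)(12−6) = 1·8·5·6 = 240 ≡ 6, so v_5 = 6^{−1} = 11 (mod 13).
  v = [9, 6, 5, 8, 11].
Step 2: syndromes of r = [9, 6, 12, 5, 2] (all sums mod 13).
  S_0 = Σ v_i r_i = 9·9 + 6·6 + 5·12 + 8·5 + 11·2 = 239 ≡ 5.
  S_1 = Σ v_i α_i r_i = 9·11·9 + 6·4·6 + 5·7·12 + 8·6·5 + 11·12·2 = 1959 ≡ 9.
  α_i^2 mod 13 = [4, 3, 10, 10, 1].
  S_2 = Σ v_i α_i^2 r_i = 9·4·9 + 6·3·6 + 5·10·12 + 8·10·5 + 11·1·2 = 1454 ≡ 11.
  S = (5, 9, 11) ≠ 0, so r is not a codeword (an error is present).
Step 3: locate the error. For a single error e at position i, S_ℓ = v_i·e·α_i^ℓ, so α_err = S_1/S_0.
  S_0^{−1} = 5^{−1} = 8 (mod 13), so α_err = 9·8 = 72 ≡ 7 = α_3. Error position i = 3.
  Consistency check: S_2/S_1 = 11·3 = 33 ≡ 7 = α_err ✓ (single-error assumption holds).
Step 4: error magnitude e = S_0/v_3 = S_0·∏_{j≠3}(α_3 − α_j) = 5·8 = 40 ≡ 1 (mod 13).
Step 5: correct position 3: c_3 = r_3 − e = 12 − 1 ≡ 11 (mod 13). Hence c = [9, 6, 11, 5, 2].
  Check: interpolating c through the α_i gives m(x) = 8 + 6·x (degree < 2) with m(α_i) = c_i for every i, so c is indeed a codeword.


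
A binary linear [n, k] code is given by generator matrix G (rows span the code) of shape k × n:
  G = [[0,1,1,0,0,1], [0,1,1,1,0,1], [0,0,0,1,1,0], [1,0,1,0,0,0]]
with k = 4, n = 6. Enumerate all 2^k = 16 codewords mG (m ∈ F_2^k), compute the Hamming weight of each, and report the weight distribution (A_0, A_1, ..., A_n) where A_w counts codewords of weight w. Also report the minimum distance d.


Weight distribution: A_0 = 1, A_1 = 2, A_2 = 2, A_3 = 4, A_4 = 5, A_5 = 2. Minimum distance d = 1.

Enumerate all 2^4 = 16 messages m ∈ F_2^4.
For each, compute codeword c = mG in F_2^6, then tally its weight.
  m = 0000 → c = 000000, weight = 0.
  m = 1000 → c = 011001, weight = 3.
  m = 0100 → c = 011101, weight = 4.
  m = 1100 → c = 000100, weight = 1.
  m = 0010 → c = 000110, weight = 2.
  m = 1010 → c = 011111, weight = 5.
  m = 0110 → c = 011011, weight = 4.
  m = 1110 → c = 000010, weight = 1.
  m = 0001 → c = 101000, weight = 2.
  m = 1001 → c = 110001, weight = 3.
  m = 0101 → c = 110101, weight = 4.
  m = 1101 → c = 101100, weight = 3.
  m = 0011 → c = 101110, weight = 4.
  m = 1011 → c = 110111, weight = 5.
  m = 0111 → c = 110011, weight = 4.
  m = 1111 → c = 101010, weight = 3.
Tally weights:
  weight 0: 1 codewords.
  weight 1: 2 codewords.
  weight 2: 2 codewords.
  weight 3: 4 codewords.
  weight 4: 5 codewords.
  weight 5: 2 codewords.
Minimum distance d = smallest w > 0 with A_w > 0 = 1.
Sanity: Σ A_w = 16 = 2^4 = 16 ✓.


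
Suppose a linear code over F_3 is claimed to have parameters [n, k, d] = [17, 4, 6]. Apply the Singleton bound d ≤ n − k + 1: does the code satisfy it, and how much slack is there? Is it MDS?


Singleton RHS = n − k + 1 = 14, slack = 8, bound satisfied, not MDS.

Singleton bound: d ≤ n − k + 1.
Here n = 17, k = 4, so n − k + 1 = 14.
Given d = 6, check d ≤ 14: YES.
Slack = (n − k + 1) − d = 8.
The code is NOT MDS (slack = 8 > 0).
Description: the claimed parameters are [17, 4, 6]_3; such a code would be non-MDS.


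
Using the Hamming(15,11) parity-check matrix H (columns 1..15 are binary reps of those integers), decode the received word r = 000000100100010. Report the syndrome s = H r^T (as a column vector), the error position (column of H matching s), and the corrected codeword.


s = (0, 0, 1, 1)^T, error position = 3, corrected codeword c = 001000100100010

Compute s = H r^T mod 2 one row at a time:
  s_1 = 0 + 0 + 1 + 0 + 0 + 0 + 1 + 0 = 2 ≡ 0 (mod 2).
  s_2 = 0 + 0 + 0 + 1 + 0 + 0 + 1 + 0 = 2 ≡ 0 (mod 2).
  s_3 = 0 + 0 + 0 + 1 + 1 + 0 + 1 + 0 = 3 ≡ 1 (mod 2).
  s_4 = 0 + 0 + 0 + 1 + 0 + 0 + 0 + 0 = 1 ≡ 1 (mod 2).
s = (0, 0, 1, 1)^T — this equals column 3 of H (binary 0011), so error is at position 3.
Correct: flip bit 3 of r = 000000100100010 to get c = 001000100100010.


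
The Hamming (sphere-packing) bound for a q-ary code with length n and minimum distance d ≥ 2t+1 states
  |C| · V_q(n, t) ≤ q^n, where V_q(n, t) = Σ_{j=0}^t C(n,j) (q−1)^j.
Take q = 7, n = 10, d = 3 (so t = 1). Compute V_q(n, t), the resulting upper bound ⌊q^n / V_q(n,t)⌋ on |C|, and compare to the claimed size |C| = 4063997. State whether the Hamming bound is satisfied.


V_q(n, t) = 61, q^n = 282475249, Hamming bound = 4630741, |C| = 4063997 ≤ bound (satisfied).

Step 1: Compute V_q(n, t) = Σ_{j=0}^1 C(n, j) (q−1)^j.
  j = 0: C(10,0)·(6)^0 = 1·1 = 1.
  j = 1: C(10,1)·(6)^1 = 10·6 = 60.
  V_q(n, t) = 1 + 60 = 61.
Step 2: q^n = 7^10 = 282475249.
Step 3: Hamming bound ⌊q^n / V_q(n,t)⌋ = ⌊282475249/61⌋ = 4630741.
Step 4: Compare |C| = 4063997 to 4630741: satisfied.
The claimed |C| lies below the Hamming bound.


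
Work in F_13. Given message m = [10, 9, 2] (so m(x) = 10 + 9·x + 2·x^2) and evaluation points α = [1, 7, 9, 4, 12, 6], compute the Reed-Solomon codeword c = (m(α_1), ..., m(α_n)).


c = [8, 2, 6, 0, 3, 6]

Message polynomial: m(x) = 10 + 9·x + 2·x^2 (mod 13).
For each evaluation point α_i, compute m(α_i) mod 13:
  α_1 = 1: Horner steps 2 → 11 → 8, so m(1) = 8.
  α_2 = 7: Horner steps 2 → 10 → 2, so m(7) = 2.
  α_3 = 9: Horner steps 2 → 1 → 6, so m(9) = 6.
  α_4 = 4: Horner steps 2 → 4 → 0, so m(4) = 0.
  α_5 = 12: Horner steps 2 → 7 → 3, so m(12) = 3.
  α_6 = 6: Horner steps 2 → 8 → 6, so m(6) = 6.
Codeword c = [8, 2, 6, 0, 3, 6] ∈ F_13^6.


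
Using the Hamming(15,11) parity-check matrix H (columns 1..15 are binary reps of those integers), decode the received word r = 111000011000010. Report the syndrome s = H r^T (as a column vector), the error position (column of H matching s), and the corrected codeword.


s = (1, 1, 1, 1)^T, error position = 15, corrected codeword c = 111000011000011

Compute s = H r^T mod 2 one row at a time:
  s_1 = 1 + 1 + 0 + 0 + 0 + 0 + 1 + 0 = 3 ≡ 1 (mod 2).
  s_2 = 0 + 0 + 0 + 0 + 0 + 0 + 1 + 0 = 1 ≡ 1 (mod 2).
  s_3 = 1 + 1 + 0 + 0 + 0 + 0 + 1 + 0 = 3 ≡ 1 (mod 2).
  s_4 = 1 + 1 + 0 + 0 + 1 + 0 + 0 + 0 = 3 ≡ 1 (mod 2).
s = (1, 1, 1, 1)^T — this equals column 15 of H (binary 1111), so error is at position 15.
Correct: flip bit 15 of r = 111000011000010 to get c = 111000011000011.


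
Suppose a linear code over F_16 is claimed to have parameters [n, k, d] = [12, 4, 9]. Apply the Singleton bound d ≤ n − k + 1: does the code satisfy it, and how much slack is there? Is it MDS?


Singleton RHS = n − k + 1 = 9, slack = 0, bound satisfied, MDS.

Singleton bound: d ≤ n − k + 1.
Here n = 12, k = 4, so n − k + 1 = 9.
Given d = 9, check d ≤ 9: YES.
Slack = (n − k + 1) − d = 0.
The code is MDS (slack = 0).
Description: the claimed parameters are [12, 4, 9]_16; such a code would be MDS (meets Singleton bound).


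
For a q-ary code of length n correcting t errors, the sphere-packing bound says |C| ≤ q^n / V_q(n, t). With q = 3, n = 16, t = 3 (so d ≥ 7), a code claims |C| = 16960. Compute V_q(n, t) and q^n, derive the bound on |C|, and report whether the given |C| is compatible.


V_q(n, t) = 4993, q^n = 43046721, Hamming bound = 8621, |C| = 16960 > bound (violated).

Step 1: Compute V_q(n, t) = Σ_{j=0}^3 C(n, j) (q−1)^j.
  j = 0: C(16,0)·(2)^0 = 1·1 = 1.
  j = 1: C(16,1)·(2)^1 = 16·2 = 32.
  j = 2: C(16,2)·(2)^2 = 120·4 = 480.
  j = 3: C(16,3)·(2)^3 = 560·8 = 4480.
  V_q(n, t) = 1 + 32 + 480 + 4480 = 4993.
Step 2: q^n = 3^16 = 43046721.
Step 3: Hamming bound ⌊q^n / V_q(n,t)⌋ = ⌊43046721/4993⌋ = 8621.
Step 4: Compare |C| = 16960 to 8621: violated.
The claimed |C| lies above the Hamming bound, so no 3-ary code of length 16 with d ≥ 7 can have 16960 codewords.


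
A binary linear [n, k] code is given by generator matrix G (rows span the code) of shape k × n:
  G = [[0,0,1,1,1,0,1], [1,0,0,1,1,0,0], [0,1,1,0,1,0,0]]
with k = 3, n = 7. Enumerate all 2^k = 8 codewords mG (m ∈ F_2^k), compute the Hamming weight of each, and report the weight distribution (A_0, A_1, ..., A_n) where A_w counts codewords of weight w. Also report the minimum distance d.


Weight distribution: A_0 = 1, A_3 = 4, A_4 = 3. Minimum distance d = 3.

Enumerate all 2^3 = 8 messages m ∈ F_2^3.
For each, compute codeword c = mG in F_2^7, then tally its weight.
  m = 000 → c = 0000000, weight = 0.
  m = 100 → c = 0011101, weight = 4.
  m = 010 → c = 1001100, weight = 3.
  m = 110 → c = 1010001, weight = 3.
  m = 001 → c = 0110100, weight = 3.
  m = 101 → c = 0101001, weight = 3.
  m = 011 → c = 1111000, weight = 4.
  m = 111 → c = 1100101, weight = 4.
Tally weights:
  weight 0: 1 codewords.
  weight 3: 4 codewords.
  weight 4: 3 codewords.
Minimum distance d = smallest w > 0 with A_w > 0 = 3.
Sanity: Σ A_w = 8 = 2^3 = 8 ✓.


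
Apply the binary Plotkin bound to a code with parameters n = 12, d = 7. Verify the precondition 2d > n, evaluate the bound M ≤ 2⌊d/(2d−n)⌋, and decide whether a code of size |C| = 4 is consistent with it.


Plotkin bound M ≤ 6; given |C| = 4 ≤ bound (satisfied).

Check applicability: 2d = 14, n = 12.
2d − n = 2 > 0, so Plotkin applies.
Compute d/(2d−n) = 7/2 ≈ 3.5000.
⌊d/(2d−n)⌋ = 3.
Plotkin bound: M ≤ 2·3 = 6.
Given |C| = 4, check: satisfied.
This |C| is below the Plotkin bound.


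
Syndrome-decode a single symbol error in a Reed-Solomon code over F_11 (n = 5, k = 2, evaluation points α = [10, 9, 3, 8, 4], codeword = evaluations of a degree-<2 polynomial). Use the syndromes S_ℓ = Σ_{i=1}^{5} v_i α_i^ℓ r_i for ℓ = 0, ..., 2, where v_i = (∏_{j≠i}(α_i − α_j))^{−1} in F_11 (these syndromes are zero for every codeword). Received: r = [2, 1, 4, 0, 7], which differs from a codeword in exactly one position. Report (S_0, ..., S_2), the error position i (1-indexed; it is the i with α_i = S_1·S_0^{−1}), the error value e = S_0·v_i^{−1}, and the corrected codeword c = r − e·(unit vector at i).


S = (9, 5, 4), error at position 3, error magnitude e = 9, c = [2, 1, 6, 0, 7].

Step 1: column multipliers v_i = (∏_{j≠i}(α_i − α_j))^{−1} mod 11.
  i = 1 (α = 10): (10−9)(10−3)(10−8)(10−4) = 1·7·2·6 = 84 ≡ 7, so v_1 = 7^{−1} = 8 (mod 11).
  i = 2 (α = 9): (9−10)(9−3)(9−8)(9−4) = (−1)·6·1·5 = −30 ≡ 3, so v_2 = 3^{−1} = 4 (mod 11).
  i = 3 (α = 3): (3−10)(3−9)(3−8)(3−4) = (−7)·(−6)·(−5)·(−1) = 210 ≡ 1, so v_3 = 1^{−1} = 1 (mod 11).
  i = 4 (α = 8): (8−10)(8−9)(8−3)(8−4) = (−2)·(−1)·5·4 = 40 ≡ 7, so v_4 = 7^{−1} = 8 (mod 11).
  i = 5 (α = 4): (4−10)(4−9)(4−3)(4−8) = (−6)·(−5)·1·(−4) = −120 ≡ 1, so v_5 = 1^{−1} = 1 (mod 11).
  v = [8, 4, 1, 8, 1].
Step 2: syndromes of r = [2, 1, 4, 0, 7] (all sums mod 11).
  S_0 = Σ v_i r_i = 8·2 + 4·1 + 1·4 + 8·0 + 1·7 = 31 ≡ 9.
  S_1 = Σ v_i α_i r_i = 8·10·2 + 4·9·1 + 1·3·4 + 8·8·0 + 1·4·7 = 236 ≡ 5.
  α_i^2 mod 11 = [1, 4, 9, 9, 5].
  S_2 = Σ v_i α_i^2 r_i = 8·1·2 + 4·4·1 + 1·9·4 + 8·9·0 + 1·5·7 = 103 ≡ 4.
  S = (9, 5, 4) ≠ 0, so r is not a codeword (an error is present).
Step 3: locate the error. For a single error e at position i, S_ℓ = v_i·e·α_i^ℓ, so α_err = S_1/S_0.
  S_0^{−1} = 9^{−1} = 5 (mod 11), so α_err = 5·5 = 25 ≡ 3 = α_3. Error position i = 3.
  Consistency check: S_2/S_1 = 4·9 = 36 ≡ 3 = α_err ✓ (single-error assumption holds).
Step 4: error magnitude e = S_0/v_3 = S_0·∏_{j≠3}(α_3 − α_j) = 9·1 = 9 ≡ 9 (mod 11).
Step 5: correct position 3: c_3 = r_3 − e = 4 − 9 ≡ 6 (mod 11). Hence c = [2, 1, 6, 0, 7].
  Check: interpolating c through the α_i gives m(x) = 3 + 1·x (degree < 2) with m(α_i) = c_i for every i, so c is indeed a codeword.


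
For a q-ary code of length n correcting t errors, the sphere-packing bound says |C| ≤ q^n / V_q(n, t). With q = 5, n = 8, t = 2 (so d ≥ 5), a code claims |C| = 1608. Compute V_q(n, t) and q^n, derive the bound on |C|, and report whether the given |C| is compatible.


V_q(n, t) = 481, q^n = 390625, Hamming bound = 812, |C| = 1608 > bound (violated).

Step 1: Compute V_q(n, t) = Σ_{j=0}^2 C(n, j) (q−1)^j.
  j = 0: C(8,0)·(4)^0 = 1·1 = 1.
  j = 1: C(8,1)·(4)^1 = 8·4 = 32.
  j = 2: C(8,2)·(4)^2 = 28·16 = 448.
  V_q(n, t) = 1 + 32 + 448 = 481.
Step 2: q^n = 5^8 = 390625.
Step 3: Hamming bound ⌊q^n / V_q(n,t)⌋ = ⌊390625/481⌋ = 812.
Step 4: Compare |C| = 1608 to 812: violated.
The claimed |C| lies above the Hamming bound, so no 5-ary code of length 8 with d ≥ 5 can have 1608 codewords.


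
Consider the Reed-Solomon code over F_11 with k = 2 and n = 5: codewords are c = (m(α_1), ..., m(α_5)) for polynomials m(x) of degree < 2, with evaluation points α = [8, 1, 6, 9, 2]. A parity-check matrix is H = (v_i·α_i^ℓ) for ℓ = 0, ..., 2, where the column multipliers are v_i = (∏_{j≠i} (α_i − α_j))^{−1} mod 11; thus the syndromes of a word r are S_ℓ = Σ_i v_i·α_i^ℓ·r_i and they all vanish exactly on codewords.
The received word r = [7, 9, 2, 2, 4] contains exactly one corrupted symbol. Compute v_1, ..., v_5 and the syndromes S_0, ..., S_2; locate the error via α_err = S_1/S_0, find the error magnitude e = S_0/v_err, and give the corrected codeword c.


S = (4, 2, 1), error at position 3, error magnitude e = 7, c = [7, 9, 6, 2, 4].

Step 1: column multipliers v_i = (∏_{j≠i}(α_i − α_j))^{−1} mod 11.
  i = 1 (α = 8): (8−1)(8−6)(8−9)(8−2) = 7·2·(−1)·6 = −84 ≡ 4, so v_1 = 4^{−1} = 3 (mod 11).
  i = 2 (α = 1): (1−8)(1−6)(1−9)(1−2) = (−7)·(−5)·(−8)·(−1) = 280 ≡ 5, so v_2 = 5^{−1} = 9 (mod 11).
  i = 3 (α = 6): (6−8)(6−1)(6−9)(6−2) = (−2)·5·(−3)·4 = 120 ≡ 10, so v_3 = 10^{−1} = 10 (mod 11).
  i = 4 (α = 9): (9−8)(9−1)(9−6)(9−2) = 1·8·3·7 = 168 ≡ 3, so v_4 = 3^{−1} = 4 (mod 11).
  i = 5 (α = 2): (2−8)(2−1)(2−6)(2−9) = (−6)·1·(−4)·(−7) = −168 ≡ 8, so v_5 = 8^{−1} = 7 (mod 11).
  v = [3, 9, 10, 4, 7].
Step 2: syndromes of r = [7, 9, 2, 2, 4] (all sums mod 11).
  S_0 = Σ v_i r_i = 3·7 + 9·9 + 10·2 + 4·2 + 7·4 = 158 ≡ 4.
  S_1 = Σ v_i α_i r_i = 3·8·7 + 9·1·9 + 10·6·2 + 4·9·2 + 7·2·4 = 497 ≡ 2.
  α_i^2 mod 11 = [9, 1, 3, 4, 4].
  S_2 = Σ v_i α_i^2 r_i = 3·9·7 + 9·1·9 + 10·3·2 + 4·4·2 + 7·4·4 = 474 ≡ 1.
  S = (4, 2, 1) ≠ 0, so r is not a codeword (an error is present).
Step 3: locate the error. For a single error e at position i, S_ℓ = v_i·e·α_i^ℓ, so α_err = S_1/S_0.
  S_0^{−1} = 4^{−1} = 3 (mod 11), so α_err = 2·3 = 6 ≡ 6 = α_3. Error position i = 3.
  Consistency check: S_2/S_1 = 1·6 = 6 ≡ 6 = α_err ✓ (single-error assumption holds).
Step 4: error magnitude e = S_0/v_3 = S_0·∏_{j≠3}(α_3 − α_j) = 4·10 = 40 ≡ 7 (mod 11).
Step 5: correct position 3: c_3 = r_3 − e = 2 − 7 ≡ 6 (mod 11). Hence c = [7, 9, 6, 2, 4].
  Check: interpolating c through the α_i gives m(x) = 3 + 6·x (degree < 2) with m(α_i) = c_i for every i, so c is indeed a codeword.


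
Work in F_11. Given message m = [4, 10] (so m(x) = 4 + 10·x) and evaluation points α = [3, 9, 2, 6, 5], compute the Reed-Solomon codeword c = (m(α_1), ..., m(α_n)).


c = [1, 6, 2, 9, 10]

Message polynomial: m(x) = 4 + 10·x (mod 11).
For each evaluation point α_i, compute m(α_i) mod 11:
  α_1 = 3: Horner steps 10 → 1, so m(3) = 1.
  α_2 = 9: Horner steps 10 → 6, so m(9) = 6.
  α_3 = 2: Horner steps 10 → 2, so m(2) = 2.
  α_4 = 6: Horner steps 10 → 9, so m(6) = 9.
  α_5 = 5: Horner steps 10 → 10, so m(5) = 10.
Codeword c = [1, 6, 2, 9, 10] ∈ F_11^5.


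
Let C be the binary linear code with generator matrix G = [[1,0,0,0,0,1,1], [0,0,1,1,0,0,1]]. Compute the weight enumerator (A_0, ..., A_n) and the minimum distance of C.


Weight distribution: A_0 = 1, A_3 = 2, A_4 = 1. Minimum distance d = 3.

Enumerate all 2^2 = 4 messages m ∈ F_2^2.
For each, compute codeword c = mG in F_2^7, then tally its weight.
  m = 00 → c = 0000000, weight = 0.
  m = 10 → c = 1000011, weight = 3.
  m = 01 → c = 0011001, weight = 3.
  m = 11 → c = 1011010, weight = 4.
Tally weights:
  weight 0: 1 codewords.
  weight 3: 2 codewords.
  weight 4: 1 codewords.
Minimum distance d = smallest w > 0 with A_w > 0 = 3.
Sanity: Σ A_w = 4 = 2^2 = 4 ✓.


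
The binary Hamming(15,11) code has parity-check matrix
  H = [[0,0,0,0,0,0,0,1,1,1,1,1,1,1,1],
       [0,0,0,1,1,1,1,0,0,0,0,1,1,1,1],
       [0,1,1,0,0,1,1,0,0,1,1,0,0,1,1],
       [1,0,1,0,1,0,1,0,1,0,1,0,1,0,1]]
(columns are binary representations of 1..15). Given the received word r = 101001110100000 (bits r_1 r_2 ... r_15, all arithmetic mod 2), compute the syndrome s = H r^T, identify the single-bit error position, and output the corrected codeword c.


s = (0, 0, 0, 1)^T, error position = 1, corrected codeword c = 001001110100000

Compute s = H r^T mod 2 one row at a time:
  s_1 = 1 + 0 + 1 + 0 + 0 + 0 + 0 + 0 = 2 ≡ 0 (mod 2).
  s_2 = 0 + 0 + 1 + 1 + 0 + 0 + 0 + 0 = 2 ≡ 0 (mod 2).
  s_3 = 0 + 1 + 1 + 1 + 1 + 0 + 0 + 0 = 4 ≡ 0 (mod 2).
  s_4 = 1 + 1 + 0 + 1 + 0 + 0 + 0 + 0 = 3 ≡ 1 (mod 2).
s = (0, 0, 0, 1)^T — this equals column 1 of H (binary 0001), so error is at position 1.
Correct: flip bit 1 of r = 101001110100000 to get c = 001001110100000.


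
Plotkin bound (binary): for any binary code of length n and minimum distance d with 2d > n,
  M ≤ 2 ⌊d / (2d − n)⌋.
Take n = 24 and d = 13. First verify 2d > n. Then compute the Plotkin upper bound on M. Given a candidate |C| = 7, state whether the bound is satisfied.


Plotkin bound M ≤ 12; given |C| = 7 ≤ bound (satisfied).

Check applicability: 2d = 26, n = 24.
2d − n = 2 > 0, so Plotkin applies.
Compute d/(2d−n) = 13/2 ≈ 6.5000.
⌊d/(2d−n)⌋ = 6.
Plotkin bound: M ≤ 2·6 = 12.
Given |C| = 7, check: satisfied.
This |C| is below the Plotkin bound.
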